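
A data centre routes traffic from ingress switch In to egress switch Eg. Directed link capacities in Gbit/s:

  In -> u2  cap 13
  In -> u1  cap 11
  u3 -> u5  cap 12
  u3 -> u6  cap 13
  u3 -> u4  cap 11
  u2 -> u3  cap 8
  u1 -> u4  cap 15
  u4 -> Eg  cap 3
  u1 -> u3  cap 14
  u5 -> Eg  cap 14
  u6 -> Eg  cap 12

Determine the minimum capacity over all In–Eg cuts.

19

Augment In→u1→u4→Eg: bottleneck 3, flow now 3.
Augment In→u1→u3→u5→Eg: bottleneck 8, flow now 11.
Augment In→u2→u3→u5→Eg: bottleneck 4, flow now 15.
Augment In→u2→u3→u6→Eg: bottleneck 4, flow now 19.
No augmenting path remains; maximum flow = 19.
By max-flow min-cut, the minimum cut capacity equals the max flow.
In the residual graph, reachable from In: {In, u2}.
Min-cut edges: In→u1 (11), u2→u3 (8); capacity 11 + 8 = 19.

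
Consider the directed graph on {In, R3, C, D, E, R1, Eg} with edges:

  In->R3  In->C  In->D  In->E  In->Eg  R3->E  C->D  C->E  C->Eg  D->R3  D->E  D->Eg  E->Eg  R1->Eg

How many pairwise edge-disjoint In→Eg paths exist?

Assign every edge capacity 1; by Menger, the answer equals the max flow.
Path In→Eg (+1); total 1.
Path In→C→Eg (+1); total 2.
Path In→D→Eg (+1); total 3.
Path In→E→Eg (+1); total 4.
No residual In→Eg path; max flow = 4.
Certifying cut of size 4: {E→Eg, In→C, In→D, In→Eg}.

4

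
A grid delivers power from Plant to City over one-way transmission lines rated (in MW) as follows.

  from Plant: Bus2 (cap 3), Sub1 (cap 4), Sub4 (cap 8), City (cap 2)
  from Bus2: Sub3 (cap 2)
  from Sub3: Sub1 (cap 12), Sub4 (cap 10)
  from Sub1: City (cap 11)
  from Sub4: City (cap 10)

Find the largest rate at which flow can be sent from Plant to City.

16

Augment Plant→City: bottleneck 2, flow now 2.
Augment Plant→Sub1→City: bottleneck 4, flow now 6.
Augment Plant→Sub4→City: bottleneck 8, flow now 14.
Augment Plant→Bus2→Sub3→Sub1→City: bottleneck 2, flow now 16.
No augmenting path remains; maximum flow = 16.
In the residual graph, reachable from Plant: {Plant, Bus2}.
Min-cut edges: Plant→Sub1 (4), Plant→Sub4 (8), Plant→City (2), Bus2→Sub3 (2); capacity 4 + 8 + 2 + 2 = 16.
This cut is saturated, so no flow can exceed 16.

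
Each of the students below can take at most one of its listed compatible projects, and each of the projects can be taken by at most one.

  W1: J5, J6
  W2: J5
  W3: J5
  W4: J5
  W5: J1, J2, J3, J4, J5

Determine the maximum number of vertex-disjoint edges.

3

Unit-capacity flow: source→left, listed edges, right→sink; max matching = max flow.
Augmenting path W1→J5 (+1); matched 1.
Augmenting path W5→J1 (+1); matched 2.
Augmenting path W2→J5→W1→J6 (+1); matched 3.
No augmenting path remains; maximum matching = 3.
König certificate: {W1, W5, J5} is a vertex cover of size 3 (every listed pair touches it), so no matching can be larger.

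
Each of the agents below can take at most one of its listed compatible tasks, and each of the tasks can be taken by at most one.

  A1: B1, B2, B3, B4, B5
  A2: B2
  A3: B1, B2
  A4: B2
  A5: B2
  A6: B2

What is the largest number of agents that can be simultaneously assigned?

Unit-capacity flow: source→left, listed edges, right→sink; max matching = max flow.
Augmenting path A1→B1 (+1); matched 1.
Augmenting path A2→B2 (+1); matched 2.
Augmenting path A3→B1→A1→B3 (+1); matched 3.
No augmenting path remains; maximum matching = 3.
König certificate: {A1, A3, B2} is a vertex cover of size 3 (every listed pair touches it), so no matching can be larger.

3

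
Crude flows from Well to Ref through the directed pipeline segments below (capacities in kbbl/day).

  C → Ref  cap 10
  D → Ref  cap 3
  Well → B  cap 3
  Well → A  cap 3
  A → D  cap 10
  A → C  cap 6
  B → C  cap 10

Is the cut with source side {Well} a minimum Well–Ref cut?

Given cut capacity: 3 + 3 = 6.
Augment Well→A→C→Ref: bottleneck 3, flow now 3.
Augment Well→B→C→Ref: bottleneck 3, flow now 6.
No augmenting path remains; maximum flow = 6.
Cut capacity 6 equals the max flow, so it is a minimum cut.

Yes — it is a minimum cut (capacity 6).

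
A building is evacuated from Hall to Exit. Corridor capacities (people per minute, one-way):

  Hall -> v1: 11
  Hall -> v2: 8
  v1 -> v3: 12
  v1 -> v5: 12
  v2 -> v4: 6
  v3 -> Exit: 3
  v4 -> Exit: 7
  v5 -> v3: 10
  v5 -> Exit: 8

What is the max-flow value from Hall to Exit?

Augment Hall→v1→v3→Exit: bottleneck 3, flow now 3.
Augment Hall→v1→v5→Exit: bottleneck 8, flow now 11.
Augment Hall→v2→v4→Exit: bottleneck 6, flow now 17.
No augmenting path remains; maximum flow = 17.
In the residual graph, reachable from Hall: {Hall, v2}.
Min-cut edges: Hall→v1 (11), v2→v4 (6); capacity 11 + 6 = 17.
This cut is saturated, so no flow can exceed 17.

17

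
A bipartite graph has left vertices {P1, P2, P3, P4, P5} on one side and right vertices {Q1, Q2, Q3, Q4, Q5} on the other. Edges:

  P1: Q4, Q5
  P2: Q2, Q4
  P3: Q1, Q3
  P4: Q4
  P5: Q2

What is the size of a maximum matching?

4

Unit-capacity flow: source→left, listed edges, right→sink; max matching = max flow.
Augmenting path P1→Q4 (+1); matched 1.
Augmenting path P2→Q2 (+1); matched 2.
Augmenting path P3→Q1 (+1); matched 3.
Augmenting path P4→Q4→P1→Q5 (+1); matched 4.
No augmenting path remains; maximum matching = 4.
König certificate: {P1, P3, Q2, Q4} is a vertex cover of size 4 (every listed pair touches it), so no matching can be larger.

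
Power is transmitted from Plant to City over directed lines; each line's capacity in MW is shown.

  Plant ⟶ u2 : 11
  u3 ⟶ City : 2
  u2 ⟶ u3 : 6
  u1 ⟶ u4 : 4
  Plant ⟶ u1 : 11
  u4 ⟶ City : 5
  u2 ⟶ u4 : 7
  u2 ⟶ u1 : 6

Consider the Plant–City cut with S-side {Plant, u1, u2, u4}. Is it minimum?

No — its capacity is 11, but the minimum cut has capacity 7.

Given cut capacity: 6 + 5 = 11.
Augment Plant→u1→u4→City: bottleneck 4, flow now 4.
Augment Plant→u2→u3→City: bottleneck 2, flow now 6.
Augment Plant→u2→u4→City: bottleneck 1, flow now 7.
No augmenting path remains; maximum flow = 7.
In the residual graph, reachable from Plant: {Plant, u1, u2, u3, u4}.
Min-cut edges: u3→City (2), u4→City (5); capacity 2 + 5 = 7.
Cut capacity 11 exceeds the max flow 7, so it is not minimum.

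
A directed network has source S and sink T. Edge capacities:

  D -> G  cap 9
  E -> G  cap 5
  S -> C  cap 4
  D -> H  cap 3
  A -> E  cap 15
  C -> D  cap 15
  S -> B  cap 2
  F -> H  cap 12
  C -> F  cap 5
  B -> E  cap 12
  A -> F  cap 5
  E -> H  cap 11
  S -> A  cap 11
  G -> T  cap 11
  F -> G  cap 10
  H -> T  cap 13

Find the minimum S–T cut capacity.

17

Augment S→A→E→G→T: bottleneck 5, flow now 5.
Augment S→A→E→H→T: bottleneck 6, flow now 11.
Augment S→B→E→H→T: bottleneck 2, flow now 13.
Augment S→C→D→G→T: bottleneck 4, flow now 17.
No augmenting path remains; maximum flow = 17.
By max-flow min-cut, the minimum cut capacity equals the max flow.
In the residual graph, reachable from S: {S}.
Min-cut edges: S→A (11), S→B (2), S→C (4); capacity 11 + 2 + 4 = 17.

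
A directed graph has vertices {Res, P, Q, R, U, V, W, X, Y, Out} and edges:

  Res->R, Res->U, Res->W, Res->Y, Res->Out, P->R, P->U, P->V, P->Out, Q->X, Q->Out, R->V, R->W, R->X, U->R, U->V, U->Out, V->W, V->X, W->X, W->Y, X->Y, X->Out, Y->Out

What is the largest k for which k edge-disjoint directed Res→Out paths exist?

Assign every edge capacity 1; by Menger, the answer equals the max flow.
Path Res→Out (+1); total 1.
Path Res→U→Out (+1); total 2.
Path Res→Y→Out (+1); total 3.
Path Res→R→X→Out (+1); total 4.
No residual Res→Out path; max flow = 4.
Certifying cut of size 4: {Res→Out, Res→U, X→Out, Y→Out}.

4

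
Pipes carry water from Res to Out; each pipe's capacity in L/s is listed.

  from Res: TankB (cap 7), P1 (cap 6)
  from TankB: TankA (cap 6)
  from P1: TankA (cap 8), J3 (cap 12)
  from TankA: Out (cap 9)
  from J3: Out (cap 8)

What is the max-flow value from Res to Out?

12

Augment Res→TankB→TankA→Out: bottleneck 6, flow now 6.
Augment Res→P1→TankA→Out: bottleneck 3, flow now 9.
Augment Res→P1→J3→Out: bottleneck 3, flow now 12.
No augmenting path remains; maximum flow = 12.
In the residual graph, reachable from Res: {Res, TankB}.
Min-cut edges: Res→P1 (6), TankB→TankA (6); capacity 6 + 6 = 12.
This cut is saturated, so no flow can exceed 12.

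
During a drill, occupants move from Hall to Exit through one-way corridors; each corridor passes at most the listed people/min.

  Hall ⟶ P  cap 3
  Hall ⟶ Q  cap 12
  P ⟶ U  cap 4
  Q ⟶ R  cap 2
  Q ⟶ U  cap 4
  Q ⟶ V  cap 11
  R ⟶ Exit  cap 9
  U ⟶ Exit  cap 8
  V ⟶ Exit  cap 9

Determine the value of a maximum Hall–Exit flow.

15

Augment Hall→P→U→Exit: bottleneck 3, flow now 3.
Augment Hall→Q→R→Exit: bottleneck 2, flow now 5.
Augment Hall→Q→U→Exit: bottleneck 4, flow now 9.
Augment Hall→Q→V→Exit: bottleneck 6, flow now 15.
No augmenting path remains; maximum flow = 15.
In the residual graph, reachable from Hall: {Hall}.
Min-cut edges: Hall→P (3), Hall→Q (12); capacity 3 + 12 = 15.
This cut is saturated, so no flow can exceed 15.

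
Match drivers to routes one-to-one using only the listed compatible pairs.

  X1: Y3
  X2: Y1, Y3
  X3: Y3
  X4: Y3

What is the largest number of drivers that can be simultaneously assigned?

2

Unit-capacity flow: source→left, listed edges, right→sink; max matching = max flow.
Augmenting path X1→Y3 (+1); matched 1.
Augmenting path X2→Y1 (+1); matched 2.
No augmenting path remains; maximum matching = 2.
König certificate: {X2, Y3} is a vertex cover of size 2 (every listed pair touches it), so no matching can be larger.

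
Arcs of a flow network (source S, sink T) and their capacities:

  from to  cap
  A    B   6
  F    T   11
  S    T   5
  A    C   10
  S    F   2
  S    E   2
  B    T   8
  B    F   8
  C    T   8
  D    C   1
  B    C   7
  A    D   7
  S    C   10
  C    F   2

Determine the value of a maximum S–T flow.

Augment S→T: bottleneck 5, flow now 5.
Augment S→C→T: bottleneck 8, flow now 13.
Augment S→F→T: bottleneck 2, flow now 15.
Augment S→C→F→T: bottleneck 2, flow now 17.
No augmenting path remains; maximum flow = 17.
In the residual graph, reachable from S: {S, E}.
Min-cut edges: S→C (10), S→F (2), S→T (5); capacity 10 + 2 + 5 = 17.
This cut is saturated, so no flow can exceed 17.

17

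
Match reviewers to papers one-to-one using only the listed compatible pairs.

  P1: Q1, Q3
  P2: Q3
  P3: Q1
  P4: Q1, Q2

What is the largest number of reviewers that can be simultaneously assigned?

Unit-capacity flow: source→left, listed edges, right→sink; max matching = max flow.
Augmenting path P1→Q1 (+1); matched 1.
Augmenting path P2→Q3 (+1); matched 2.
Augmenting path P4→Q2 (+1); matched 3.
No augmenting path remains; maximum matching = 3.
König certificate: {P4, Q1, Q3} is a vertex cover of size 3 (every listed pair touches it), so no matching can be larger.

3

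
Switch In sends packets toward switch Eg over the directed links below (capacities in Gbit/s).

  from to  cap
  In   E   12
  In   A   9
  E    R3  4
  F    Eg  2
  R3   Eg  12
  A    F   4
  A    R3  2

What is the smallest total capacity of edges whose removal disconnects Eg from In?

Augment In→E→R3→Eg: bottleneck 4, flow now 4.
Augment In→A→R3→Eg: bottleneck 2, flow now 6.
Augment In→A→F→Eg: bottleneck 2, flow now 8.
No augmenting path remains; maximum flow = 8.
By max-flow min-cut, the minimum cut capacity equals the max flow.
In the residual graph, reachable from In: {In, E, A, F}.
Min-cut edges: E→R3 (4), A→R3 (2), F→Eg (2); capacity 4 + 2 + 2 = 8.

8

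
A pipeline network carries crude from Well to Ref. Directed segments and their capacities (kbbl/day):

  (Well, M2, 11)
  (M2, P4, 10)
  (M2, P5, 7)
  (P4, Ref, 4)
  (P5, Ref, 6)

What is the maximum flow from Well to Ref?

10

Augment Well→M2→P4→Ref: bottleneck 4, flow now 4.
Augment Well→M2→P5→Ref: bottleneck 6, flow now 10.
No augmenting path remains; maximum flow = 10.
In the residual graph, reachable from Well: {Well, M2, P4, P5}.
Min-cut edges: P4→Ref (4), P5→Ref (6); capacity 4 + 6 = 10.
This cut is saturated, so no flow can exceed 10.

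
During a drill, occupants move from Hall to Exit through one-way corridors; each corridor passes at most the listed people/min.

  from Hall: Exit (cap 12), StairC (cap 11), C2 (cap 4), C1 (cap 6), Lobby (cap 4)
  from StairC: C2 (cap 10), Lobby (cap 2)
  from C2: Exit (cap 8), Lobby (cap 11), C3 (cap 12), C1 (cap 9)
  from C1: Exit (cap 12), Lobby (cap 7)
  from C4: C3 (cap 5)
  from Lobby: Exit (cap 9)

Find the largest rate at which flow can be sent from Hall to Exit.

37

Augment Hall→Exit: bottleneck 12, flow now 12.
Augment Hall→C2→Exit: bottleneck 4, flow now 16.
Augment Hall→C1→Exit: bottleneck 6, flow now 22.
Augment Hall→Lobby→Exit: bottleneck 4, flow now 26.
Augment Hall→StairC→C2→Exit: bottleneck 4, flow now 30.
Augment Hall→StairC→Lobby→Exit: bottleneck 2, flow now 32.
Augment Hall→StairC→C2→C1→Exit: bottleneck 5, flow now 37.
No augmenting path remains; maximum flow = 37.
In the residual graph, reachable from Hall: {Hall}.
Min-cut edges: Hall→StairC (11), Hall→C2 (4), Hall→C1 (6), Hall→Lobby (4), Hall→Exit (12); capacity 11 + 4 + 6 + 4 + 12 = 37.
This cut is saturated, so no flow can exceed 37.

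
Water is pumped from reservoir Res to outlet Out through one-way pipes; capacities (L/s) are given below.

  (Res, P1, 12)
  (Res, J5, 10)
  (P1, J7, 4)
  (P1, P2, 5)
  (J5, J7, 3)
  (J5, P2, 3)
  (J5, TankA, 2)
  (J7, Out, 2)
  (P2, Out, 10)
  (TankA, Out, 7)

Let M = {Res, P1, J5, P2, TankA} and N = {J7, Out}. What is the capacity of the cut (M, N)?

Edges leaving {Res, P1, J5, P2, TankA}: P1→J7 (4), J5→J7 (3), P2→Out (10), TankA→Out (7).
Cut capacity = 4 + 3 + 10 + 7 = 24.

24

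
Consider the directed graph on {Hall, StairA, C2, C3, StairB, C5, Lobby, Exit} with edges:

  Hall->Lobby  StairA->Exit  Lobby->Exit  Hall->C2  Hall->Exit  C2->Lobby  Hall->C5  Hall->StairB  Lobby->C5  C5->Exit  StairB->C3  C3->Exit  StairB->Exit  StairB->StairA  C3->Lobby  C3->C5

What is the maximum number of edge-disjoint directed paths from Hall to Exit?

4

Assign every edge capacity 1; by Menger, the answer equals the max flow.
Path Hall→Exit (+1); total 1.
Path Hall→StairB→Exit (+1); total 2.
Path Hall→C5→Exit (+1); total 3.
Path Hall→Lobby→Exit (+1); total 4.
No residual Hall→Exit path; max flow = 4.
Certifying cut of size 4: {C5→Exit, Hall→Exit, Hall→StairB, Lobby→Exit}.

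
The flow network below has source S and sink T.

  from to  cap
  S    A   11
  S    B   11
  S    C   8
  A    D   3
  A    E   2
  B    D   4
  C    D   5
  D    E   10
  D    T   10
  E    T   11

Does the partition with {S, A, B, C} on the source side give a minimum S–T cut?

Yes — it is a minimum cut (capacity 14).

Given cut capacity: 3 + 2 + 4 + 5 = 14.
Augment S→A→D→T: bottleneck 3, flow now 3.
Augment S→A→E→T: bottleneck 2, flow now 5.
Augment S→B→D→T: bottleneck 4, flow now 9.
Augment S→C→D→T: bottleneck 3, flow now 12.
Augment S→C→D→E→T: bottleneck 2, flow now 14.
No augmenting path remains; maximum flow = 14.
Cut capacity 14 equals the max flow, so it is a minimum cut.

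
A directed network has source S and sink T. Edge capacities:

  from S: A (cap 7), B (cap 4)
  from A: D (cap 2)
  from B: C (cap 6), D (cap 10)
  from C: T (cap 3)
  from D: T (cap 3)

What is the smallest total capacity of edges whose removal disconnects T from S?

Augment S→A→D→T: bottleneck 2, flow now 2.
Augment S→B→C→T: bottleneck 3, flow now 5.
Augment S→B→D→T: bottleneck 1, flow now 6.
No augmenting path remains; maximum flow = 6.
By max-flow min-cut, the minimum cut capacity equals the max flow.
In the residual graph, reachable from S: {S, A}.
Min-cut edges: S→B (4), A→D (2); capacity 4 + 2 = 6.

6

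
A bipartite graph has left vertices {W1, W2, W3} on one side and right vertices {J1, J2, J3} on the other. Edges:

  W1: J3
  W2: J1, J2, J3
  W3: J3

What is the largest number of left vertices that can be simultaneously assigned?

2

Unit-capacity flow: source→left, listed edges, right→sink; max matching = max flow.
Augmenting path W1→J3 (+1); matched 1.
Augmenting path W2→J1 (+1); matched 2.
No augmenting path remains; maximum matching = 2.
König certificate: {W2, J3} is a vertex cover of size 2 (every listed pair touches it), so no matching can be larger.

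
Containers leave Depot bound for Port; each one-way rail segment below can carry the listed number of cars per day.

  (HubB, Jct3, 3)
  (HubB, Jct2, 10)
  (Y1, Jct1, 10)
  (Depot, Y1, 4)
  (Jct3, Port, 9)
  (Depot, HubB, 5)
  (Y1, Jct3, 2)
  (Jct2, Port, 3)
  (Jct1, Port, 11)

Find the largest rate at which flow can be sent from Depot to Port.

Augment Depot→HubB→Jct2→Port: bottleneck 3, flow now 3.
Augment Depot→HubB→Jct3→Port: bottleneck 2, flow now 5.
Augment Depot→Y1→Jct1→Port: bottleneck 4, flow now 9.
No augmenting path remains; maximum flow = 9.
In the residual graph, reachable from Depot: {Depot}.
Min-cut edges: Depot→HubB (5), Depot→Y1 (4); capacity 5 + 4 = 9.
This cut is saturated, so no flow can exceed 9.

9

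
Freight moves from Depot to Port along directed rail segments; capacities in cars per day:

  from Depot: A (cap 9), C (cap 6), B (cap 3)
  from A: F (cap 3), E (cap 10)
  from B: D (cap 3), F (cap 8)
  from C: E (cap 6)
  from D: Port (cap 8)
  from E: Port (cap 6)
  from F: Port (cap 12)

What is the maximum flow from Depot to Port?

Augment Depot→A→E→Port: bottleneck 6, flow now 6.
Augment Depot→A→F→Port: bottleneck 3, flow now 9.
Augment Depot→B→D→Port: bottleneck 3, flow now 12.
No augmenting path remains; maximum flow = 12.
In the residual graph, reachable from Depot: {Depot, A, C, E}.
Min-cut edges: Depot→B (3), A→F (3), E→Port (6); capacity 3 + 3 + 6 = 12.
This cut is saturated, so no flow can exceed 12.

12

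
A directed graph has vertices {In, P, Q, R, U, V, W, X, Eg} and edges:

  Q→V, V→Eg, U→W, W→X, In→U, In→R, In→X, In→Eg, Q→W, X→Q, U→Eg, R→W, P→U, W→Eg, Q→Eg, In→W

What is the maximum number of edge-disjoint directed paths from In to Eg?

4

Assign every edge capacity 1; by Menger, the answer equals the max flow.
Path In→Eg (+1); total 1.
Path In→U→Eg (+1); total 2.
Path In→W→Eg (+1); total 3.
Path In→X→Q→Eg (+1); total 4.
No residual In→Eg path; max flow = 4.
Certifying cut of size 4: {In→Eg, In→U, W→Eg, X→Q}.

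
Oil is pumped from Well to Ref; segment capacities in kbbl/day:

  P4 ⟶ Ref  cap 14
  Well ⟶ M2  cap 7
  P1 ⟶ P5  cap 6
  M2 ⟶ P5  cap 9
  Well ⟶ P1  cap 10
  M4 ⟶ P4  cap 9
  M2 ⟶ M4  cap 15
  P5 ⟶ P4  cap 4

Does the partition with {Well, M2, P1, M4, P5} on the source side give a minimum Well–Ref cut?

No — its capacity is 13, but the minimum cut has capacity 11.

Given cut capacity: 9 + 4 = 13.
Augment Well→M2→M4→P4→Ref: bottleneck 7, flow now 7.
Augment Well→P1→P5→P4→Ref: bottleneck 4, flow now 11.
No augmenting path remains; maximum flow = 11.
In the residual graph, reachable from Well: {Well, P1, P5}.
Min-cut edges: Well→M2 (7), P5→P4 (4); capacity 7 + 4 = 11.
Cut capacity 13 exceeds the max flow 11, so it is not minimum.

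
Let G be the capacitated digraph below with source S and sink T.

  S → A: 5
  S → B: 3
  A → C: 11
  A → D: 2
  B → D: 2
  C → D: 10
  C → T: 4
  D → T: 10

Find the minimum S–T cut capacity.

7

Augment S→A→C→T: bottleneck 4, flow now 4.
Augment S→A→D→T: bottleneck 1, flow now 5.
Augment S→B→D→T: bottleneck 2, flow now 7.
No augmenting path remains; maximum flow = 7.
By max-flow min-cut, the minimum cut capacity equals the max flow.
In the residual graph, reachable from S: {S, B}.
Min-cut edges: S→A (5), B→D (2); capacity 5 + 2 = 7.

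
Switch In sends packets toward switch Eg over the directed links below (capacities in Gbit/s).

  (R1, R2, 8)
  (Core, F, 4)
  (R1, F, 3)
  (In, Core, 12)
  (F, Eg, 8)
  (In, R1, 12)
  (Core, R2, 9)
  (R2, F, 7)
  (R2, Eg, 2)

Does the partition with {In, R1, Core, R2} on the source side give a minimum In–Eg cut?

Given cut capacity: 3 + 4 + 7 + 2 = 16.
Augment In→R1→R2→Eg: bottleneck 2, flow now 2.
Augment In→R1→F→Eg: bottleneck 3, flow now 5.
Augment In→Core→F→Eg: bottleneck 4, flow now 9.
Augment In→R1→R2→F→Eg: bottleneck 1, flow now 10.
No augmenting path remains; maximum flow = 10.
In the residual graph, reachable from In: {In, R1, Core, R2, F}.
Min-cut edges: R2→Eg (2), F→Eg (8); capacity 2 + 8 = 10.
Cut capacity 16 exceeds the max flow 10, so it is not minimum.

No — its capacity is 16, but the minimum cut has capacity 10.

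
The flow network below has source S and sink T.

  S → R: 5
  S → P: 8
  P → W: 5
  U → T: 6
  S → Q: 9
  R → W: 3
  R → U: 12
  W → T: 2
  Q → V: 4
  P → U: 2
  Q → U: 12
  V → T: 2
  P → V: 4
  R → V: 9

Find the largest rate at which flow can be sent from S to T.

Augment S→P→U→T: bottleneck 2, flow now 2.
Augment S→P→V→T: bottleneck 2, flow now 4.
Augment S→P→W→T: bottleneck 2, flow now 6.
Augment S→Q→U→T: bottleneck 4, flow now 10.
No augmenting path remains; maximum flow = 10.
In the residual graph, reachable from S: {S, P, Q, R, U, V, W}.
Min-cut edges: U→T (6), V→T (2), W→T (2); capacity 6 + 2 + 2 = 10.
This cut is saturated, so no flow can exceed 10.

10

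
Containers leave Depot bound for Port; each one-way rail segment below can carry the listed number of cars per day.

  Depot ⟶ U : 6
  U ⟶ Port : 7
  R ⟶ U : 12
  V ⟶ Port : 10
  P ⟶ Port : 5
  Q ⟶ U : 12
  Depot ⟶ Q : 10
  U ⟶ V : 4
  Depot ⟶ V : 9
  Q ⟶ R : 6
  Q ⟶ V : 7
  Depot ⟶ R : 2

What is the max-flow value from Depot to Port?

Augment Depot→U→Port: bottleneck 6, flow now 6.
Augment Depot→V→Port: bottleneck 9, flow now 15.
Augment Depot→Q→U→Port: bottleneck 1, flow now 16.
Augment Depot→Q→V→Port: bottleneck 1, flow now 17.
No augmenting path remains; maximum flow = 17.
In the residual graph, reachable from Depot: {Depot, Q, R, U, V}.
Min-cut edges: U→Port (7), V→Port (10); capacity 7 + 10 = 17.
This cut is saturated, so no flow can exceed 17.

17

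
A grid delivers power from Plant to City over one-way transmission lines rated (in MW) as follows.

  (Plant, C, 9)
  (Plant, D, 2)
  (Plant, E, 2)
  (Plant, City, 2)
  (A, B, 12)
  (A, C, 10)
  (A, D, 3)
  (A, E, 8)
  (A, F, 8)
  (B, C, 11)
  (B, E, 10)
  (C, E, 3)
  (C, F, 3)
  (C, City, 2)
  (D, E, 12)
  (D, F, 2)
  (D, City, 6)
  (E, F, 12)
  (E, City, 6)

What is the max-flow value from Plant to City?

11

Augment Plant→City: bottleneck 2, flow now 2.
Augment Plant→C→City: bottleneck 2, flow now 4.
Augment Plant→D→City: bottleneck 2, flow now 6.
Augment Plant→E→City: bottleneck 2, flow now 8.
Augment Plant→C→E→City: bottleneck 3, flow now 11.
No augmenting path remains; maximum flow = 11.
In the residual graph, reachable from Plant: {Plant, C, F}.
Min-cut edges: Plant→D (2), Plant→E (2), Plant→City (2), C→E (3), C→City (2); capacity 2 + 2 + 2 + 3 + 2 = 11.
This cut is saturated, so no flow can exceed 11.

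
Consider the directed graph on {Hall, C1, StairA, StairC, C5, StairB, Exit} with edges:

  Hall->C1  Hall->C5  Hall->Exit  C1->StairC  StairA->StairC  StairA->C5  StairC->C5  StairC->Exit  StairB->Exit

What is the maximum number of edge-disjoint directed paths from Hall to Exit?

Assign every edge capacity 1; by Menger, the answer equals the max flow.
Path Hall→Exit (+1); total 1.
Path Hall→C1→StairC→Exit (+1); total 2.
No residual Hall→Exit path; max flow = 2.
Certifying cut of size 2: {Hall→C1, Hall→Exit}.

2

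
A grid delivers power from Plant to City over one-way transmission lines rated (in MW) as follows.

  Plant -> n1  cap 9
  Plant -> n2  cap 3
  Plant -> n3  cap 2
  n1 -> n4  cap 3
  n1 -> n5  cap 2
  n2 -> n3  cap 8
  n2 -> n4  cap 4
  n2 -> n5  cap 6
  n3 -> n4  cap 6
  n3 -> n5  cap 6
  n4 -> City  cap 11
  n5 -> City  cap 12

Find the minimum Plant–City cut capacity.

Augment Plant→n1→n4→City: bottleneck 3, flow now 3.
Augment Plant→n1→n5→City: bottleneck 2, flow now 5.
Augment Plant→n2→n4→City: bottleneck 3, flow now 8.
Augment Plant→n3→n4→City: bottleneck 2, flow now 10.
No augmenting path remains; maximum flow = 10.
By max-flow min-cut, the minimum cut capacity equals the max flow.
In the residual graph, reachable from Plant: {Plant, n1}.
Min-cut edges: Plant→n2 (3), Plant→n3 (2), n1→n4 (3), n1→n5 (2); capacity 3 + 2 + 3 + 2 = 10.

10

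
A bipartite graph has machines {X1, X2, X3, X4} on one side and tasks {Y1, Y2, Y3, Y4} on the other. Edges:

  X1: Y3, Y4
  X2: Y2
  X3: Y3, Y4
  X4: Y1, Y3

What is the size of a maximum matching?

Unit-capacity flow: source→left, listed edges, right→sink; max matching = max flow.
Augmenting path X1→Y3 (+1); matched 1.
Augmenting path X2→Y2 (+1); matched 2.
Augmenting path X3→Y4 (+1); matched 3.
Augmenting path X4→Y1 (+1); matched 4.
No augmenting path remains; maximum matching = 4.
König certificate: {X1, X2, X3, X4} is a vertex cover of size 4 (every listed pair touches it), so no matching can be larger.

4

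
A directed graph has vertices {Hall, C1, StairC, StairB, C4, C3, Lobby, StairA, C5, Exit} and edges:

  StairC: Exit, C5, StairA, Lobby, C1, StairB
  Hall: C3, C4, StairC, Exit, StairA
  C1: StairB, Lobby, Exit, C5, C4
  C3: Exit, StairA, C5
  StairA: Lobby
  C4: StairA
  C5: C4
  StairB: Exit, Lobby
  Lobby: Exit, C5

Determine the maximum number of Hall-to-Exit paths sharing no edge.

Assign every edge capacity 1; by Menger, the answer equals the max flow.
Path Hall→Exit (+1); total 1.
Path Hall→StairC→Exit (+1); total 2.
Path Hall→C3→Exit (+1); total 3.
Path Hall→StairA→Lobby→Exit (+1); total 4.
No residual Hall→Exit path; max flow = 4.
Certifying cut of size 4: {Hall→C3, Hall→Exit, Hall→StairC, StairA→Lobby}.

4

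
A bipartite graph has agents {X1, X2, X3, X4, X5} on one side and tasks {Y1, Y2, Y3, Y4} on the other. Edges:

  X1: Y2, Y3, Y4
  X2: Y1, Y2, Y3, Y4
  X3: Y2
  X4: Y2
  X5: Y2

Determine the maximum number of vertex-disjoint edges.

3

Unit-capacity flow: source→left, listed edges, right→sink; max matching = max flow.
Augmenting path X1→Y2 (+1); matched 1.
Augmenting path X2→Y1 (+1); matched 2.
Augmenting path X3→Y2→X1→Y3 (+1); matched 3.
No augmenting path remains; maximum matching = 3.
König certificate: {X1, X2, Y2} is a vertex cover of size 3 (every listed pair touches it), so no matching can be larger.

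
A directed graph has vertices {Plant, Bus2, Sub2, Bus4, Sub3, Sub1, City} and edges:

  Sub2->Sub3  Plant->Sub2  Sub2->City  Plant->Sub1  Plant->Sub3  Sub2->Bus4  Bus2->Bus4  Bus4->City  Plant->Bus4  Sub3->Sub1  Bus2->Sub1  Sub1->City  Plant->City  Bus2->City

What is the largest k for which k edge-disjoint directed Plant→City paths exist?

Assign every edge capacity 1; by Menger, the answer equals the max flow.
Path Plant→City (+1); total 1.
Path Plant→Sub2→City (+1); total 2.
Path Plant→Bus4→City (+1); total 3.
Path Plant→Sub1→City (+1); total 4.
No residual Plant→City path; max flow = 4.
Certifying cut of size 4: {Plant→Bus4, Plant→City, Plant→Sub2, Sub1→City}.

4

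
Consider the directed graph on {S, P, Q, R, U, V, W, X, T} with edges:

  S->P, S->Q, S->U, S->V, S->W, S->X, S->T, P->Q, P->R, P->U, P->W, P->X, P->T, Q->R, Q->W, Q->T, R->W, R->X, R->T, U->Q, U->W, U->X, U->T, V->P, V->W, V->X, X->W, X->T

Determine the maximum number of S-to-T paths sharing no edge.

6

Assign every edge capacity 1; by Menger, the answer equals the max flow.
Path S→T (+1); total 1.
Path S→P→T (+1); total 2.
Path S→Q→T (+1); total 3.
Path S→U→T (+1); total 4.
Path S→X→T (+1); total 5.
Path S→V→P→R→T (+1); total 6.
No residual S→T path; max flow = 6.
Certifying cut of size 6: {S→P, S→Q, S→T, S→U, S→V, S→X}.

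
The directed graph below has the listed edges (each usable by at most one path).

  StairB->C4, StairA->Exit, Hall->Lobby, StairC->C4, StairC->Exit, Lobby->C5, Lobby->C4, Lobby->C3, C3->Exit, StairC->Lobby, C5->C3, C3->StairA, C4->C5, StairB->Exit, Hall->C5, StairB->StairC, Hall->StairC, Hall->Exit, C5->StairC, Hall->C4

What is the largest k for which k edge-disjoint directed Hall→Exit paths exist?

Assign every edge capacity 1; by Menger, the answer equals the max flow.
Path Hall→Exit (+1); total 1.
Path Hall→StairC→Exit (+1); total 2.
Path Hall→C5→C3→Exit (+1); total 3.
Path Hall→Lobby→C3→StairA→Exit (+1); total 4.
No residual Hall→Exit path; max flow = 4.
Certifying cut of size 4: {C5→C3, Hall→Exit, Lobby→C3, StairC→Exit}.

4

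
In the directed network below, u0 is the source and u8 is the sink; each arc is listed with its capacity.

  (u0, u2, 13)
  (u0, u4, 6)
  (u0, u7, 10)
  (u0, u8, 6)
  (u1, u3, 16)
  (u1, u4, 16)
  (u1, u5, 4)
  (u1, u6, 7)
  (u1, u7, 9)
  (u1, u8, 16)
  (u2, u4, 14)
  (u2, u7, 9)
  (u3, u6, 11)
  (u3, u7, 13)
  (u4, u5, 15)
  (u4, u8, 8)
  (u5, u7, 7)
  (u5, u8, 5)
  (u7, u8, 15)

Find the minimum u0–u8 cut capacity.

Augment u0→u8: bottleneck 6, flow now 6.
Augment u0→u4→u8: bottleneck 6, flow now 12.
Augment u0→u7→u8: bottleneck 10, flow now 22.
Augment u0→u2→u4→u8: bottleneck 2, flow now 24.
Augment u0→u2→u7→u8: bottleneck 5, flow now 29.
Augment u0→u2→u4→u5→u8: bottleneck 5, flow now 34.
No augmenting path remains; maximum flow = 34.
By max-flow min-cut, the minimum cut capacity equals the max flow.
In the residual graph, reachable from u0: {u0, u2, u4, u5, u7}.
Min-cut edges: u0→u8 (6), u4→u8 (8), u5→u8 (5), u7→u8 (15); capacity 6 + 8 + 5 + 15 = 34.

34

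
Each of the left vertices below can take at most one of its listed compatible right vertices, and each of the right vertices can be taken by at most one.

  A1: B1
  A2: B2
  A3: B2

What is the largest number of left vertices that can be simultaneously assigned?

2

Unit-capacity flow: source→left, listed edges, right→sink; max matching = max flow.
Augmenting path A1→B1 (+1); matched 1.
Augmenting path A2→B2 (+1); matched 2.
No augmenting path remains; maximum matching = 2.
König certificate: {A1, B2} is a vertex cover of size 2 (every listed pair touches it), so no matching can be larger.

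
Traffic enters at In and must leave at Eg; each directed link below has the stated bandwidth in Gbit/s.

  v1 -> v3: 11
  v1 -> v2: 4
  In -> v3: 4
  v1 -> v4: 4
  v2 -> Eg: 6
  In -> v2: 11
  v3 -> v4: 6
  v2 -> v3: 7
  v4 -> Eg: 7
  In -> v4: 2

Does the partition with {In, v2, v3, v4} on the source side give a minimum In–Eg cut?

Given cut capacity: 6 + 7 = 13.
Augment In→v2→Eg: bottleneck 6, flow now 6.
Augment In→v4→Eg: bottleneck 2, flow now 8.
Augment In→v3→v4→Eg: bottleneck 4, flow now 12.
Augment In→v2→v3→v4→Eg: bottleneck 1, flow now 13.
No augmenting path remains; maximum flow = 13.
Cut capacity 13 equals the max flow, so it is a minimum cut.

Yes — it is a minimum cut (capacity 13).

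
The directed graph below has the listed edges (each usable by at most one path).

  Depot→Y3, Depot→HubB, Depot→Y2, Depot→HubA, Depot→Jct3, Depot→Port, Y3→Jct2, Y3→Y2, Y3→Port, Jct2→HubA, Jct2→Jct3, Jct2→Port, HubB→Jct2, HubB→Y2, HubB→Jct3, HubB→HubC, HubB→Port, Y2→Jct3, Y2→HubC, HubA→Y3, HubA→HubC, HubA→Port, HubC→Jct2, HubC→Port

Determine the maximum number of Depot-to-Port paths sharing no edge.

Assign every edge capacity 1; by Menger, the answer equals the max flow.
Path Depot→Port (+1); total 1.
Path Depot→Y3→Port (+1); total 2.
Path Depot→HubB→Port (+1); total 3.
Path Depot→HubA→Port (+1); total 4.
Path Depot→Y2→HubC→Port (+1); total 5.
No residual Depot→Port path; max flow = 5.
Certifying cut of size 5: {Depot→HubA, Depot→HubB, Depot→Port, Depot→Y2, Depot→Y3}.

5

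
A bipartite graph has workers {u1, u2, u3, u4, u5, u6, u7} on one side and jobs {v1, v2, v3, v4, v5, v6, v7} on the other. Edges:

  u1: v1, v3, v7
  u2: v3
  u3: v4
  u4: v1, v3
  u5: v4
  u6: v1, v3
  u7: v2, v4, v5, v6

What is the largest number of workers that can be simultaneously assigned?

Unit-capacity flow: source→left, listed edges, right→sink; max matching = max flow.
Augmenting path u1→v1 (+1); matched 1.
Augmenting path u2→v3 (+1); matched 2.
Augmenting path u3→v4 (+1); matched 3.
Augmenting path u7→v2 (+1); matched 4.
Augmenting path u4→v1→u1→v7 (+1); matched 5.
No augmenting path remains; maximum matching = 5.
König certificate: {u1, u7, v1, v3, v4} is a vertex cover of size 5 (every listed pair touches it), so no matching can be larger.

5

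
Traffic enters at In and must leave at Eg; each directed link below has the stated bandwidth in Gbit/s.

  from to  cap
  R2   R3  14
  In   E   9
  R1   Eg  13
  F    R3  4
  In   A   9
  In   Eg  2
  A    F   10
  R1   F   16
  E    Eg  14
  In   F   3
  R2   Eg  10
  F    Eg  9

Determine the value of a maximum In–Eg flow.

20

Augment In→Eg: bottleneck 2, flow now 2.
Augment In→E→Eg: bottleneck 9, flow now 11.
Augment In→F→Eg: bottleneck 3, flow now 14.
Augment In→A→F→Eg: bottleneck 6, flow now 20.
No augmenting path remains; maximum flow = 20.
In the residual graph, reachable from In: {In, A, F, R3}.
Min-cut edges: In→E (9), In→Eg (2), F→Eg (9); capacity 9 + 2 + 9 = 20.
This cut is saturated, so no flow can exceed 20.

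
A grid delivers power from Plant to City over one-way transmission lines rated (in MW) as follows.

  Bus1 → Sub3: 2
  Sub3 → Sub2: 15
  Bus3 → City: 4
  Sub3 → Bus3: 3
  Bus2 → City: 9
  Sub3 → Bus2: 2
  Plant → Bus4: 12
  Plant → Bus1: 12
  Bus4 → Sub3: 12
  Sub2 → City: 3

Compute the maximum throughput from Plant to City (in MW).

Augment Plant→Bus1→Sub3→Sub2→City: bottleneck 2, flow now 2.
Augment Plant→Bus4→Sub3→Sub2→City: bottleneck 1, flow now 3.
Augment Plant→Bus4→Sub3→Bus3→City: bottleneck 3, flow now 6.
Augment Plant→Bus4→Sub3→Bus2→City: bottleneck 2, flow now 8.
No augmenting path remains; maximum flow = 8.
In the residual graph, reachable from Plant: {Plant, Bus1, Bus4, Sub3, Sub2}.
Min-cut edges: Sub3→Bus3 (3), Sub3→Bus2 (2), Sub2→City (3); capacity 3 + 2 + 3 = 8.
This cut is saturated, so no flow can exceed 8.

8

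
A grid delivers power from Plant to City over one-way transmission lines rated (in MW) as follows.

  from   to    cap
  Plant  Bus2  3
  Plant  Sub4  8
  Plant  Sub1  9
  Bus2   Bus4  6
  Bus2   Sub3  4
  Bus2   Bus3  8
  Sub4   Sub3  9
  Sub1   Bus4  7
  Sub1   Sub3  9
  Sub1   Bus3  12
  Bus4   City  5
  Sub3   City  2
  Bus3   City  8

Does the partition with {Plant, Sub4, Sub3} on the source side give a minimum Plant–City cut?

Yes — it is a minimum cut (capacity 14).

Given cut capacity: 3 + 9 + 2 = 14.
Augment Plant→Bus2→Bus4→City: bottleneck 3, flow now 3.
Augment Plant→Sub4→Sub3→City: bottleneck 2, flow now 5.
Augment Plant→Sub1→Bus4→City: bottleneck 2, flow now 7.
Augment Plant→Sub1→Bus3→City: bottleneck 7, flow now 14.
No augmenting path remains; maximum flow = 14.
Cut capacity 14 equals the max flow, so it is a minimum cut.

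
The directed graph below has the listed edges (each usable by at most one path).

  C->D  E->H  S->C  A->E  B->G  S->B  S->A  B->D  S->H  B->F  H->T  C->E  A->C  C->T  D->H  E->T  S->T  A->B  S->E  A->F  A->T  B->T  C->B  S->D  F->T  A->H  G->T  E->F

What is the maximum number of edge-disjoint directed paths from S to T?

Assign every edge capacity 1; by Menger, the answer equals the max flow.
Path S→T (+1); total 1.
Path S→A→T (+1); total 2.
Path S→B→T (+1); total 3.
Path S→C→T (+1); total 4.
Path S→E→T (+1); total 5.
Path S→H→T (+1); total 6.
No residual S→T path; max flow = 6.
Certifying cut of size 6: {H→T, S→A, S→B, S→C, S→E, S→T}.

6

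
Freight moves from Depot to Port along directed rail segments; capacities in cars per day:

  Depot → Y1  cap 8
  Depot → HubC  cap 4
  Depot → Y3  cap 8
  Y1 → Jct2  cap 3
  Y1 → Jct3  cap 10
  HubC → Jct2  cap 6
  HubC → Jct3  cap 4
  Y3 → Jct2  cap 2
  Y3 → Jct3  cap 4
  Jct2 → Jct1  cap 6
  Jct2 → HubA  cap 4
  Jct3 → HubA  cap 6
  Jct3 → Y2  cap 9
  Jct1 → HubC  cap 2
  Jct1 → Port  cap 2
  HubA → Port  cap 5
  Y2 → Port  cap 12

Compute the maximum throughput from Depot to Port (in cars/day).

Augment Depot→Y1→Jct2→Jct1→Port: bottleneck 2, flow now 2.
Augment Depot→Y1→Jct2→HubA→Port: bottleneck 1, flow now 3.
Augment Depot→Y1→Jct3→HubA→Port: bottleneck 4, flow now 7.
Augment Depot→Y1→Jct3→Y2→Port: bottleneck 1, flow now 8.
Augment Depot→HubC→Jct3→Y2→Port: bottleneck 4, flow now 12.
Augment Depot→Y3→Jct3→Y2→Port: bottleneck 4, flow now 16.
No augmenting path remains; maximum flow = 16.
In the residual graph, reachable from Depot: {Depot, Y1, HubC, Y3, Jct2, Jct3, Jct1, HubA}.
Min-cut edges: Jct3→Y2 (9), Jct1→Port (2), HubA→Port (5); capacity 9 + 2 + 5 = 16.
This cut is saturated, so no flow can exceed 16.

16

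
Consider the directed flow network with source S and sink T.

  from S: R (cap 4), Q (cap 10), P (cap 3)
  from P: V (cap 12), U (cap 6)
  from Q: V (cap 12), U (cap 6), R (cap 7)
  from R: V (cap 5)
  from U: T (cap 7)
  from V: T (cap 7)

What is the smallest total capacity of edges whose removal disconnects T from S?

Augment S→P→U→T: bottleneck 3, flow now 3.
Augment S→Q→U→T: bottleneck 4, flow now 7.
Augment S→Q→V→T: bottleneck 6, flow now 13.
Augment S→R→V→T: bottleneck 1, flow now 14.
No augmenting path remains; maximum flow = 14.
By max-flow min-cut, the minimum cut capacity equals the max flow.
In the residual graph, reachable from S: {S, P, Q, R, U, V}.
Min-cut edges: U→T (7), V→T (7); capacity 7 + 7 = 14.

14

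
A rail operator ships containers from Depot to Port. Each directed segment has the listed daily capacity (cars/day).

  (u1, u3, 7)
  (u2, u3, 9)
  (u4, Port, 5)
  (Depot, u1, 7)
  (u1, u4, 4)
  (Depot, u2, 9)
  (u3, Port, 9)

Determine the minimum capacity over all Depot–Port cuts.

Augment Depot→u1→u3→Port: bottleneck 7, flow now 7.
Augment Depot→u2→u3→Port: bottleneck 2, flow now 9.
Augment Depot→u2→u3→u1→u4→Port: bottleneck 4, flow now 13. (uses reverse residual edge)
No augmenting path remains; maximum flow = 13.
By max-flow min-cut, the minimum cut capacity equals the max flow.
In the residual graph, reachable from Depot: {Depot, u1, u2, u3}.
Min-cut edges: u1→u4 (4), u3→Port (9); capacity 4 + 9 = 13.

13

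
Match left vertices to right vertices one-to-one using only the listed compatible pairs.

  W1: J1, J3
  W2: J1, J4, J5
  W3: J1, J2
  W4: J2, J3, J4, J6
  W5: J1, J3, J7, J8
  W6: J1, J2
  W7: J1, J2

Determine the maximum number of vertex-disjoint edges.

Unit-capacity flow: source→left, listed edges, right→sink; max matching = max flow.
Augmenting path W1→J1 (+1); matched 1.
Augmenting path W2→J4 (+1); matched 2.
Augmenting path W3→J2 (+1); matched 3.
Augmenting path W4→J3 (+1); matched 4.
Augmenting path W5→J7 (+1); matched 5.
Augmenting path W6→J1→W1→J3→W4→J6 (+1); matched 6.
No augmenting path remains; maximum matching = 6.
König certificate: {W1, W2, W4, W5, J1, J2} is a vertex cover of size 6 (every listed pair touches it), so no matching can be larger.

6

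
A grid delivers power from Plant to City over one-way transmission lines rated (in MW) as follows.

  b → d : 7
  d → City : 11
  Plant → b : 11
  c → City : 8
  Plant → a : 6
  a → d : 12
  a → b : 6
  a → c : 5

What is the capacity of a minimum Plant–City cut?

Augment Plant→a→c→City: bottleneck 5, flow now 5.
Augment Plant→a→d→City: bottleneck 1, flow now 6.
Augment Plant→b→d→City: bottleneck 7, flow now 13.
No augmenting path remains; maximum flow = 13.
By max-flow min-cut, the minimum cut capacity equals the max flow.
In the residual graph, reachable from Plant: {Plant, b}.
Min-cut edges: Plant→a (6), b→d (7); capacity 6 + 7 = 13.

13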